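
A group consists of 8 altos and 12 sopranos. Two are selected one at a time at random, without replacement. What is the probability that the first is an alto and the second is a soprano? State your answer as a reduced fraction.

24/95

Multiply the conditional probabilities at each draw: 8/20 · 12/19 = 96/380 = 24/95.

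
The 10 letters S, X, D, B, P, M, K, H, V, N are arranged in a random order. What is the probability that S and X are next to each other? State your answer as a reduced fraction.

There are 10! = 3628800 arrangements.
Treat S and X as a block: 9! arrangements of the blocks × 2 orders within the block = 2·362880 = 725760.
Probability = 725760/3628800 = 1/5.

1/5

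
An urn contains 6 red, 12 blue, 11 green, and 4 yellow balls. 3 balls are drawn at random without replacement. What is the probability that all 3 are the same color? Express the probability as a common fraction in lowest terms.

There are C(33,3) = 5456 ways to draw 3 balls.
All same color: C(6,3) + C(12,3) + C(11,3) + C(4,3) = 20 + 220 + 165 + 4 = 409.
Probability = 409/5456.

409/5456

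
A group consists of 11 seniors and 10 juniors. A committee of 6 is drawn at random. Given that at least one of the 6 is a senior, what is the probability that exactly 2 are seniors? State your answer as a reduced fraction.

Work in counts. Selections with at least one senior: C(21,6) − C(10,6) = 54264 − 210 = 54054.
Of those, selections where exactly 2 are seniors: C(11,2)·C(10,4) = 55·210 = 11550.
Conditional probability = 11550/54054 = 25/117.

25/117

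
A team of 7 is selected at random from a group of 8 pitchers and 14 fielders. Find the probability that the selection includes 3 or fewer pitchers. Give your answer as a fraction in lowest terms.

793/969

Total selections: C(22,7) = 170544.
Favorable selections (3 or fewer pitchers): C(8,0)·C(14,7) + C(8,1)·C(14,6) + C(8,2)·C(14,5) + C(8,3)·C(14,4) = 3432 + 24024 + 56056 + 56056 = 139568.
Probability = 139568/170544 = 793/969.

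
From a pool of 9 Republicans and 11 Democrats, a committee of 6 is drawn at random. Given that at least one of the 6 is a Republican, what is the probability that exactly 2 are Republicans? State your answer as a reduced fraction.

1980/6383

Work in counts. Selections with at least one Republican: C(20,6) − C(11,6) = 38760 − 462 = 38298.
Of those, selections where exactly 2 are Republicans: C(9,2)·C(11,4) = 36·330 = 11880.
Conditional probability = 11880/38298 = 1980/6383.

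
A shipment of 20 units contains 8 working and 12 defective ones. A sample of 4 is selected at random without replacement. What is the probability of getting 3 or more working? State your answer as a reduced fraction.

742/4845

There are C(20,4) = 4845 ways to choose the 4.
Favorable selections (3 or more working): C(8,3)·C(12,1) + C(8,4)·C(12,0) = 672 + 70 = 742.
Probability = 742/4845.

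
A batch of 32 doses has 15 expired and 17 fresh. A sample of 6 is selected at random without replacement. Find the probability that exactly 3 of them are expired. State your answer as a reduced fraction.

There are C(32,6) = 906192 ways to choose 6 from 32.
Selections with exactly 3 expired: choose 3 of the 15 expired and 3 of the 17 fresh, C(15,3)·C(17,3) = 455·680 = 309400.
Probability = 309400/906192 = 5525/16182.

5525/16182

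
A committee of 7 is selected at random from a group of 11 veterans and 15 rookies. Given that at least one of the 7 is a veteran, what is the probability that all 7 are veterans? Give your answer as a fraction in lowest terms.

Work in counts. Selections with at least one veteran: C(26,7) − C(15,7) = 657800 − 6435 = 651365.
Of those, selections where all 7 are veterans: C(11,7) = 330.
Conditional probability = 330/651365 = 6/11843.

6/11843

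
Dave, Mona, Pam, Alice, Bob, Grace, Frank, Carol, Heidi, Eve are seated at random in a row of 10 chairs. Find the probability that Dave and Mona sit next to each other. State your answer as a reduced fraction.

1/5

There are 10! = 3628800 arrangements.
Treat Dave and Mona as a block: 9! arrangements of the blocks × 2 orders within the block = 2·362880 = 725760.
Probability = 725760/3628800 = 1/5.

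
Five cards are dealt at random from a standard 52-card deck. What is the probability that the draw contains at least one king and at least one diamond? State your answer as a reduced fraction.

There are C(52,5) = 2598960 possible draws.
By inclusion-exclusion on the complements, draws missing all kings or all diamonds: C(48,5) + C(39,5) − C(36,5) = 1712304 + 575757 − 376992 = 1911069.
So draws with at least one of each: 2598960 − 1911069 = 687891, probability 687891/2598960 = 229297/866320.

229297/866320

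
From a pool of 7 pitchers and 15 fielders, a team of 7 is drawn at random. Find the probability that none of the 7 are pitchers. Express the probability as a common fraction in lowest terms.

There are C(22,7) = 170544 possible selections.
Selections with no pitchers (all fielders): C(15,7) = 6435.
Probability = 6435/170544 = 195/5168.

195/5168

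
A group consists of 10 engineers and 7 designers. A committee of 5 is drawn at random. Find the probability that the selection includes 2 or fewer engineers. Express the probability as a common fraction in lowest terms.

Total selections: C(17,5) = 6188.
Favorable selections (2 or fewer engineers): C(10,0)·C(7,5) + C(10,1)·C(7,4) + C(10,2)·C(7,3) = 21 + 350 + 1575 = 1946.
Probability = 1946/6188 = 139/442.

139/442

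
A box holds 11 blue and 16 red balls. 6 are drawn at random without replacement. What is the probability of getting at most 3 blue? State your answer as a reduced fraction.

Total selections: C(27,6) = 296010.
Favorable selections (at most 3 blue): C(11,0)·C(16,6) + C(11,1)·C(16,5) + C(11,2)·C(16,4) + C(11,3)·C(16,3) = 8008 + 48048 + 100100 + 92400 = 248556.
Probability = 248556/296010 = 3766/4485.

3766/4485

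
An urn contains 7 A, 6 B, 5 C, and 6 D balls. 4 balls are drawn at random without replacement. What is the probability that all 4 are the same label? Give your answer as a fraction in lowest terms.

5/759

There are C(24,4) = 10626 ways to draw 4 balls.
All same label: C(7,4) + C(6,4) + C(5,4) + C(6,4) = 35 + 15 + 5 + 15 = 70.
Probability = 70/10626 = 5/759.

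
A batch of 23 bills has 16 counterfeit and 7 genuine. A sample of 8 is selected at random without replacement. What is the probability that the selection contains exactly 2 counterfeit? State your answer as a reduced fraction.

140/81719

There are C(23,8) = 490314 ways to choose 8 from 23.
Selections with exactly 2 counterfeit: choose 2 of the 16 counterfeit and 6 of the 7 genuine, C(16,2)·C(7,6) = 120·7 = 840.
Probability = 840/490314 = 140/81719.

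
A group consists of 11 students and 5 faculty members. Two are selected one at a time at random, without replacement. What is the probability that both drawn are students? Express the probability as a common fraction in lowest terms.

Multiply the conditional probabilities at each draw: 11/16 · 10/15 = 110/240 = 11/24.

11/24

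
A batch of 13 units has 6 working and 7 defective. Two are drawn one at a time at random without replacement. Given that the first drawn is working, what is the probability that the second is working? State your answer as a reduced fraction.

After removing one working, 12 remain: 5 working and 7 defective.
So the probability the next is working is 5/12.

5/12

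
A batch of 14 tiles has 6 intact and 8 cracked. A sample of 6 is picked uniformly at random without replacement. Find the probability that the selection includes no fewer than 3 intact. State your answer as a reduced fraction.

There are C(14,6) = 3003 ways to choose the 6.
Count the complement (fewer than 3 intact): C(6,0)·C(8,6) + C(6,1)·C(8,5) + C(6,2)·C(8,4) = 28 + 336 + 1050 = 1414.
Probability = 1 − 1414/3003 = 1589/3003 = 227/429.

227/429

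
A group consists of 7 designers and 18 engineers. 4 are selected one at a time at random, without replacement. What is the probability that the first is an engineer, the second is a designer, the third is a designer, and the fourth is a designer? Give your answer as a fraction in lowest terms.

63/5060

Multiply the conditional probabilities at each draw: 18/25 · 7/24 · 6/23 · 5/22 = 3780/303600 = 63/5060.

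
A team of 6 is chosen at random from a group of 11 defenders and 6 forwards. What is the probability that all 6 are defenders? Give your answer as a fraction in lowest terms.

There are C(17,6) = 12376 possible selections.
Selections with all defenders: C(11,6) = 462.
Probability = 462/12376 = 33/884.

33/884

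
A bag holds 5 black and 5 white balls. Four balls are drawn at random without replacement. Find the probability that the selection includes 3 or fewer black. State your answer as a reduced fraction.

41/42

There are C(10,4) = 210 ways to choose the 4.
The complement is exactly 4 black: C(5,4)·C(5,0) = 5.
Probability = 1 − 5/210 = 205/210 = 41/42.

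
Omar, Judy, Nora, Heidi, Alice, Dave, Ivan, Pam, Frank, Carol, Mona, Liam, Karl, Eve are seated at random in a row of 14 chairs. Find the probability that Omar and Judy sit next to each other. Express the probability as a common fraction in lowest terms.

There are 14! = 87178291200 arrangements.
Treat Omar and Judy as a block: 13! arrangements of the blocks × 2 orders within the block = 2·6227020800 = 12454041600.
Probability = 12454041600/87178291200 = 1/7.

1/7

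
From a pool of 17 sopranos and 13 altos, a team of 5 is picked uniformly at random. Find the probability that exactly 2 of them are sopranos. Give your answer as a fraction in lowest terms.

1496/5481

Total number of selections: C(30,5) = 142506.
Selections with exactly 2 sopranos: choose 2 of the 17 sopranos and 3 of the 13 altos, C(17,2)·C(13,3) = 136·286 = 38896.
Probability = 38896/142506 = 1496/5481.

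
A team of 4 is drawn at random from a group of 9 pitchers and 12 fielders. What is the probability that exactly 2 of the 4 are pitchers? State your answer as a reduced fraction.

264/665

The sample space is all 4-subsets of the 21: C(21,4) = 5985.
Selections with exactly 2 pitchers: choose 2 of the 9 pitchers and 2 of the 12 fielders, C(9,2)·C(12,2) = 36·66 = 2376.
Probability = 2376/5985 = 264/665.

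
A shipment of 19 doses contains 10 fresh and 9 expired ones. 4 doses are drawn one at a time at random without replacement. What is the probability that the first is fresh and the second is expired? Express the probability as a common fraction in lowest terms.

5/19

Multiply the conditional probabilities at each draw: 10/19 · 9/18 = 90/342 = 5/19.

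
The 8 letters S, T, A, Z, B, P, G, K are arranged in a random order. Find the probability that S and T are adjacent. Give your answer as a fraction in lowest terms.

1/4

There are 8! = 40320 arrangements.
Treat S and T as a block: 7! arrangements of the blocks × 2 orders within the block = 2·5040 = 10080.
Probability = 10080/40320 = 1/4.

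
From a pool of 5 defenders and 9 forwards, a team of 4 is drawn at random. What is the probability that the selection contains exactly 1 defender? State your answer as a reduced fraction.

60/143

The sample space is all 4-subsets of the 14: C(14,4) = 1001.
Selections with exactly 1 defender: choose 1 of the 5 defenders and 3 of the 9 forwards, C(5,1)·C(9,3) = 5·84 = 420.
Probability = 420/1001 = 60/143.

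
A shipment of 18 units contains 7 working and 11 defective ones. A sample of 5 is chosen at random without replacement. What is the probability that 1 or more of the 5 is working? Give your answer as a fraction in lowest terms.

193/204

There are C(18,5) = 8568 ways to choose the 5.
The complement is all 5 are defective: C(11,5) = 462.
Probability = 1 − 462/8568 = 8106/8568 = 193/204.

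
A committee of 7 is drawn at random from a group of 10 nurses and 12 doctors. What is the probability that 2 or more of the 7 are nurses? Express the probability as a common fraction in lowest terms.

Total selections: C(22,7) = 170544.
Favorable selections (2 or more nurses): C(10,2)·C(12,5) + C(10,3)·C(12,4) + C(10,4)·C(12,3) + C(10,5)·C(12,2) + C(10,6)·C(12,1) + C(10,7)·C(12,0) = 35640 + 59400 + 46200 + 16632 + 2520 + 120 = 160512.
Probability = 160512/170544 = 16/17.

16/17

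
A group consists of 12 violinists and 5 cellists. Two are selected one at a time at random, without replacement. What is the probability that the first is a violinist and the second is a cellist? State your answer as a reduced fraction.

Multiply the conditional probabilities at each draw: 12/17 · 5/16 = 60/272 = 15/68.

15/68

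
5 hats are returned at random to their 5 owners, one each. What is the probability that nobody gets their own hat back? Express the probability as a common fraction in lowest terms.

There are 5! = 120 assignments.
By inclusion-exclusion, assignments with no fixed points: C(5,0)·5! − C(5,1)·4! + C(5,2)·3! − C(5,3)·2! + C(5,4)·1! − C(5,5)·0! = 44.
Probability = 44/120 = 11/30.

11/30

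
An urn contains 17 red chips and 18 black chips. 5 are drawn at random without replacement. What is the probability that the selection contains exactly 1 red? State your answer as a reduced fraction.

Total number of selections: C(35,5) = 324632.
Selections with exactly 1 red: choose 1 of the 17 red and 4 of the 18 black, C(17,1)·C(18,4) = 17·3060 = 52020.
Probability = 52020/324632 = 765/4774.

765/4774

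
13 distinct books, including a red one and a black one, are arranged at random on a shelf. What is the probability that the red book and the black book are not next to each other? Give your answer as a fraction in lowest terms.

There are 13! = 6227020800 arrangements.
Arrangements with the red book and the black book adjacent: 2·12! = 958003200.
So not adjacent: 6227020800 − 958003200 = 5269017600, probability 5269017600/6227020800 = 11/13.

11/13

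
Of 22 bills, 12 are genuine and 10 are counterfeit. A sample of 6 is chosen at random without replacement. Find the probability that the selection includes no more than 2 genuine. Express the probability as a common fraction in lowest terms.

There are C(22,6) = 74613 ways to choose the 6.
Favorable selections (no more than 2 genuine): C(12,0)·C(10,6) + C(12,1)·C(10,5) + C(12,2)·C(10,4) = 210 + 3024 + 13860 = 17094.
Probability = 17094/74613 = 74/323.

74/323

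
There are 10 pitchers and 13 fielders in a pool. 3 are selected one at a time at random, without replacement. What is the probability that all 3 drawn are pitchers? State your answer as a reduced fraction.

120/1771

Multiply the conditional probabilities at each draw: 10/23 · 9/22 · 8/21 = 720/10626 = 120/1771.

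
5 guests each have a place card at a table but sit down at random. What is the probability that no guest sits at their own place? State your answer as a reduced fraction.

There are 5! = 120 seatings.
By inclusion-exclusion, seatings with no fixed points: C(5,0)·5! − C(5,1)·4! + C(5,2)·3! − C(5,3)·2! + C(5,4)·1! − C(5,5)·0! = 44.
Probability = 44/120 = 11/30.

11/30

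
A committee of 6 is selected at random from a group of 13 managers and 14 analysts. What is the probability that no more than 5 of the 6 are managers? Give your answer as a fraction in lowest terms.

343/345

There are C(27,6) = 296010 ways to choose the 6.
The complement is exactly 6 managers: C(13,6)·C(14,0) = 1716.
Probability = 1 − 1716/296010 = 294294/296010 = 343/345.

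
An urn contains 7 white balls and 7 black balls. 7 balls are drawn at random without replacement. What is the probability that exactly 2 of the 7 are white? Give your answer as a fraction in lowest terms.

Total number of selections: C(14,7) = 3432.
Selections with exactly 2 white: choose 2 of the 7 white and 5 of the 7 black, C(7,2)·C(7,5) = 21·21 = 441.
Probability = 441/3432 = 147/1144.

147/1144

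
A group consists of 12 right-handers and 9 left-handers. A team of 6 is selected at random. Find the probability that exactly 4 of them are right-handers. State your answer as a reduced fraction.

1485/4522

Total number of selections: C(21,6) = 54264.
Selections with exactly 4 right-handers: choose 4 of the 12 right-handers and 2 of the 9 left-handers, C(12,4)·C(9,2) = 495·36 = 17820.
Probability = 17820/54264 = 1485/4522.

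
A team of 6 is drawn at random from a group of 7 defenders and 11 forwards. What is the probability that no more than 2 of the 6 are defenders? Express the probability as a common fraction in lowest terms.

There are C(18,6) = 18564 ways to choose the 6.
Favorable selections (no more than 2 defenders): C(7,0)·C(11,6) + C(7,1)·C(11,5) + C(7,2)·C(11,4) = 462 + 3234 + 6930 = 10626.
Probability = 10626/18564 = 253/442.

253/442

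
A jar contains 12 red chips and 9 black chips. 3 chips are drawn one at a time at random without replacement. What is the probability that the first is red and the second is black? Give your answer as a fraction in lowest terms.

9/35

Multiply the conditional probabilities at each draw: 12/21 · 9/20 = 108/420 = 9/35.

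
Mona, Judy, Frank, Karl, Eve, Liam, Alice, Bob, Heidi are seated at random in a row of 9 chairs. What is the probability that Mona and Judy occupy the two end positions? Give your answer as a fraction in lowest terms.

1/36

There are 9! = 362880 arrangements.
Place Mona and Judy at the ends in 2 ways, arrange the remaining 7 in 7! = 5040 ways: 2·5040 = 10080.
Probability = 10080/362880 = 1/36.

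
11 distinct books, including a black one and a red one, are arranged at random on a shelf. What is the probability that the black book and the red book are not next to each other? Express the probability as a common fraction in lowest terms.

There are 11! = 39916800 arrangements.
Arrangements with the black book and the red book adjacent: 2·10! = 7257600.
So not adjacent: 39916800 − 7257600 = 32659200, probability 32659200/39916800 = 9/11.

9/11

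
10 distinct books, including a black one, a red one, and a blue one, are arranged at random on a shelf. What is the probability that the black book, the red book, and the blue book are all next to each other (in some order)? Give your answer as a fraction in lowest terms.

There are 10! = 3628800 arrangements.
Treat the three as one block: 8! placements × 3! orders within the block = 40320·6 = 241920.
Probability = 241920/3628800 = 1/15.

1/15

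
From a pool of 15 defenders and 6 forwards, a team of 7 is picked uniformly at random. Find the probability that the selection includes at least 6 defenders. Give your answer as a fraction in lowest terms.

Total selections: C(21,7) = 116280.
Favorable selections (at least 6 defenders): C(15,6)·C(6,1) + C(15,7)·C(6,0) = 30030 + 6435 = 36465.
Probability = 36465/116280 = 143/456.

143/456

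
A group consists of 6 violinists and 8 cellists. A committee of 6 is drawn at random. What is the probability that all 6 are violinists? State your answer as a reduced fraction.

1/3003

There are C(14,6) = 3003 possible selections.
Selections with all violinists: C(6,6) = 1.
Probability = 1/3003.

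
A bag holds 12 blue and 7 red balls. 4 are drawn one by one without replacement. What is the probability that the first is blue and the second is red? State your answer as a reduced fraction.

14/57

Multiply the conditional probabilities at each draw: 12/19 · 7/18 = 84/342 = 14/57.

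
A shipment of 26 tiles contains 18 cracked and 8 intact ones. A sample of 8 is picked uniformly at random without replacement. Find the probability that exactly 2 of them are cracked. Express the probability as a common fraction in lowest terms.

4284/1562275

The sample space is all 8-subsets of the 26: C(26,8) = 1562275.
Selections with exactly 2 cracked: choose 2 of the 18 cracked and 6 of the 8 intact, C(18,2)·C(8,6) = 153·28 = 4284.
Probability = 4284/1562275.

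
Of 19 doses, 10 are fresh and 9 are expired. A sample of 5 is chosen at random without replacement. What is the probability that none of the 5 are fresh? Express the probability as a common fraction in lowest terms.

There are C(19,5) = 11628 possible selections.
Selections with no fresh (all expired): C(9,5) = 126.
Probability = 126/11628 = 7/646.

7/646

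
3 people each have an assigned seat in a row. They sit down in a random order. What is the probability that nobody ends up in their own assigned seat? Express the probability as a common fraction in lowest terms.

There are 3! = 6 seatings.
By inclusion-exclusion, seatings with no fixed points: C(3,0)·3! − C(3,1)·2! + C(3,2)·1! − C(3,3)·0! = 2.
Probability = 2/6 = 1/3.

1/3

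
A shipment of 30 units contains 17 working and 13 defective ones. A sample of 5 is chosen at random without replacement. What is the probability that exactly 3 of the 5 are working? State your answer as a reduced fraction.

680/1827

Total number of selections: C(30,5) = 142506.
Selections with exactly 3 working: choose 3 of the 17 working and 2 of the 13 defective, C(17,3)·C(13,2) = 680·78 = 53040.
Probability = 53040/142506 = 680/1827.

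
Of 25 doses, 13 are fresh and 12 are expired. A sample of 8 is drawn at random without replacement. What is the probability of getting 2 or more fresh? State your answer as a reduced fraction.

10816/10925

Total selections: C(25,8) = 1081575.
Count the complement (fewer than 2 fresh): C(13,0)·C(12,8) + C(13,1)·C(12,7) = 495 + 10296 = 10791.
Probability = 1 − 10791/1081575 = 1070784/1081575 = 10816/10925.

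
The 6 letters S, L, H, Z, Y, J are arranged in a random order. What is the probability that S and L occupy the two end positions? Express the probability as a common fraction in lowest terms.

There are 6! = 720 arrangements.
Place S and L at the ends in 2 ways, arrange the remaining 4 in 4! = 24 ways: 2·24 = 48.
Probability = 48/720 = 1/15.

1/15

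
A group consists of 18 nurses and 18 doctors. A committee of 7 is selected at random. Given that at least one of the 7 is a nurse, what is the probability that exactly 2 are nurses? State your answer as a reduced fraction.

1071/6794

Work in counts. Selections with at least one nurse: C(36,7) − C(18,7) = 8347680 − 31824 = 8315856.
Of those, selections where exactly 2 are nurses: C(18,2)·C(18,5) = 153·8568 = 1310904.
Conditional probability = 1310904/8315856 = 1071/6794.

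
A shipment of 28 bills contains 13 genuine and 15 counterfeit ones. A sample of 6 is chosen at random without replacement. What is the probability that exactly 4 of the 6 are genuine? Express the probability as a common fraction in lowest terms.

The sample space is all 6-subsets of the 28: C(28,6) = 376740.
Selections with exactly 4 genuine: choose 4 of the 13 genuine and 2 of the 15 counterfeit, C(13,4)·C(15,2) = 715·105 = 75075.
Probability = 75075/376740 = 55/276.

55/276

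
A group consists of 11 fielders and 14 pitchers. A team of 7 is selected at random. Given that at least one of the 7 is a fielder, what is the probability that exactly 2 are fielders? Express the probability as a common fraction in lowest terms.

5005/21694

Work in counts. Selections with at least one fielder: C(25,7) − C(14,7) = 480700 − 3432 = 477268.
Of those, selections where exactly 2 are fielders: C(11,2)·C(14,5) = 55·2002 = 110110.
Conditional probability = 110110/477268 = 5005/21694.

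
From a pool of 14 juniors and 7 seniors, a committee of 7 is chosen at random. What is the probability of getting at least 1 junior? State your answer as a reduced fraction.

Total selections: C(21,7) = 116280.
Favorable selections (at least 1 junior): C(14,1)·C(7,6) + C(14,2)·C(7,5) + C(14,3)·C(7,4) + C(14,4)·C(7,3) + C(14,5)·C(7,2) + C(14,6)·C(7,1) + C(14,7)·C(7,0) = 98 + 1911 + 12740 + 35035 + 42042 + 21021 + 3432 = 116279.
Probability = 116279/116280.

116279/116280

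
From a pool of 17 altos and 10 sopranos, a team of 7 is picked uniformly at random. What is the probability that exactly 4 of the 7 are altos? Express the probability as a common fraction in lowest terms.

9520/29601

The sample space is all 7-subsets of the 27: C(27,7) = 888030.
Selections with exactly 4 altos: choose 4 of the 17 altos and 3 of the 10 sopranos, C(17,4)·C(10,3) = 2380·120 = 285600.
Probability = 285600/888030 = 9520/29601.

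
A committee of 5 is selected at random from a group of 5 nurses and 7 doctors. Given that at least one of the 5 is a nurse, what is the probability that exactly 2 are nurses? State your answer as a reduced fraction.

Work in counts. Selections with at least one nurse: C(12,5) − C(7,5) = 792 − 21 = 771.
Of those, selections where exactly 2 are nurses: C(5,2)·C(7,3) = 10·35 = 350.
Conditional probability = 350/771.

350/771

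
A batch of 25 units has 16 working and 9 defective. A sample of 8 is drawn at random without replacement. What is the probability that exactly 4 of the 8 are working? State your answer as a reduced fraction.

There are C(25,8) = 1081575 ways to choose 8 from 25.
Selections with exactly 4 working: choose 4 of the 16 working and 4 of the 9 defective, C(16,4)·C(9,4) = 1820·126 = 229320.
Probability = 229320/1081575 = 5096/24035.

5096/24035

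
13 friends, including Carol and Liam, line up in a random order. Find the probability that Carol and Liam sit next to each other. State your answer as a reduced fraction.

2/13

There are 13! = 6227020800 arrangements.
Treat Carol and Liam as a block: 12! arrangements of the blocks × 2 orders within the block = 2·479001600 = 958003200.
Probability = 958003200/6227020800 = 2/13.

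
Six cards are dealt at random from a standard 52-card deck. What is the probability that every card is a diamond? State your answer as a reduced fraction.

33/391510

There are C(52,6) = 20358520 possible 6-card hands.
Hands that are all diamonds: C(13,6) = 1716.
Probability = 1716/20358520 = 33/391510.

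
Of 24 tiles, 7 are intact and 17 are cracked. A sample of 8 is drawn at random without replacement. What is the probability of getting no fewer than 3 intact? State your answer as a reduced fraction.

There are C(24,8) = 735471 ways to choose the 8.
Count the complement (fewer than 3 intact): C(7,0)·C(17,8) + C(7,1)·C(17,7) + C(7,2)·C(17,6) = 24310 + 136136 + 259896 = 420342.
Probability = 1 − 420342/735471 = 315129/735471 = 6179/14421.

6179/14421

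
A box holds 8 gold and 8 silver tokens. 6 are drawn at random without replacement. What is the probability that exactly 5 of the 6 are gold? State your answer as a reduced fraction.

Total number of selections: C(16,6) = 8008.
Selections with exactly 5 gold: choose 5 of the 8 gold and 1 of the 8 silver, C(8,5)·C(8,1) = 56·8 = 448.
Probability = 448/8008 = 8/143.

8/143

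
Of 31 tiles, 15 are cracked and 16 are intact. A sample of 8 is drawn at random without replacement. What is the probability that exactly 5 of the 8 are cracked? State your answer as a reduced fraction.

8624/40455

Total number of selections: C(31,8) = 7888725.
Selections with exactly 5 cracked: choose 5 of the 15 cracked and 3 of the 16 intact, C(15,5)·C(16,3) = 3003·560 = 1681680.
Probability = 1681680/7888725 = 8624/40455.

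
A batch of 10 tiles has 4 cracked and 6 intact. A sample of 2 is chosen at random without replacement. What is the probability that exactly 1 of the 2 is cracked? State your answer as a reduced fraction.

Total number of selections: C(10,2) = 45.
Selections with exactly 1 cracked: choose 1 of the 4 cracked and 1 of the 6 intact, C(4,1)·C(6,1) = 4·6 = 24.
Probability = 24/45 = 8/15.

8/15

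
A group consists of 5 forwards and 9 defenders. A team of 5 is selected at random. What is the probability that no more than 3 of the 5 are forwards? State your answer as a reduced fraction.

978/1001

There are C(14,5) = 2002 ways to choose the 5.
Favorable selections (no more than 3 forwards): C(5,0)·C(9,5) + C(5,1)·C(9,4) + C(5,2)·C(9,3) + C(5,3)·C(9,2) = 126 + 630 + 840 + 360 = 1956.
Probability = 1956/2002 = 978/1001.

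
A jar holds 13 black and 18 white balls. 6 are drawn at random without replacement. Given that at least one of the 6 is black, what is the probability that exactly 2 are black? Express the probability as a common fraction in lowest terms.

6120/18403

Work in counts. Selections with at least one black: C(31,6) − C(18,6) = 736281 − 18564 = 717717.
Of those, selections where exactly 2 are black: C(13,2)·C(18,4) = 78·3060 = 238680.
Conditional probability = 238680/717717 = 6120/18403.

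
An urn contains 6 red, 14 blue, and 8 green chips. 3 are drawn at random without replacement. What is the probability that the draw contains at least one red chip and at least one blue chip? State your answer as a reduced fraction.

17/39

There are C(28,3) = 3276 possible draws.
By inclusion-exclusion on the complements, draws missing all red or all blue: C(22,3) + C(14,3) − C(8,3) = 1540 + 364 − 56 = 1848.
So draws with at least one of each: 3276 − 1848 = 1428, probability 1428/3276 = 17/39.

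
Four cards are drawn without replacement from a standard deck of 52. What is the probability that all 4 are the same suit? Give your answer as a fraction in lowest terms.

44/4165

There are C(52,4) = 270725 possible 4-card hands.
Hands of one suit: 4 suits × C(13,4) = 4·715 = 2860.
Probability = 2860/270725 = 44/4165.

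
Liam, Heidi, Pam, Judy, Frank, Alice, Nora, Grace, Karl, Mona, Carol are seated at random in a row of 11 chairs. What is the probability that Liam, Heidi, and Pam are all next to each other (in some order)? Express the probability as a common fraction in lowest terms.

There are 11! = 39916800 arrangements.
Treat the three as one block: 9! placements × 3! orders within the block = 362880·6 = 2177280.
Probability = 2177280/39916800 = 3/55.

3/55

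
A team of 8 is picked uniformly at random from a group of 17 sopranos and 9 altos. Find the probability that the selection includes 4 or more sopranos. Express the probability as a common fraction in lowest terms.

58582/62491

There are C(26,8) = 1562275 ways to choose the 8.
Count the complement (fewer than 4 sopranos): C(17,0)·C(9,8) + C(17,1)·C(9,7) + C(17,2)·C(9,6) + C(17,3)·C(9,5) = 9 + 612 + 11424 + 85680 = 97725.
Probability = 1 − 97725/1562275 = 1464550/1562275 = 58582/62491.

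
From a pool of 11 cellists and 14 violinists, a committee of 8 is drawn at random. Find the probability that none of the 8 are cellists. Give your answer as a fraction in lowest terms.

There are C(25,8) = 1081575 possible selections.
Selections with no cellists (all violinists): C(14,8) = 3003.
Probability = 3003/1081575 = 91/32775.

91/32775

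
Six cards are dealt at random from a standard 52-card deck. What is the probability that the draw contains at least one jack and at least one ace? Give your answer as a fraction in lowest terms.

There are C(52,6) = 20358520 possible draws.
By inclusion-exclusion on the complements, draws missing all jacks or all aces: C(48,6) + C(48,6) − C(44,6) = 12271512 + 12271512 − 7059052 = 17483972.
So draws with at least one of each: 20358520 − 17483972 = 2874548, probability 2874548/20358520 = 718637/5089630.

718637/5089630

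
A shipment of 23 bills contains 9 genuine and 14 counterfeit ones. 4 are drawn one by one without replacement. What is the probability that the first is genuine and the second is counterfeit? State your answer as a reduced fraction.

63/253

Multiply the conditional probabilities at each draw: 9/23 · 14/22 = 126/506 = 63/253.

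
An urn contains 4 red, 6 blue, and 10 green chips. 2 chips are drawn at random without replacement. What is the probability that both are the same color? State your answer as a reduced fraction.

33/95

There are C(20,2) = 190 ways to draw 2 chips.
All same color: C(4,2) + C(6,2) + C(10,2) = 6 + 15 + 45 = 66.
Probability = 66/190 = 33/95.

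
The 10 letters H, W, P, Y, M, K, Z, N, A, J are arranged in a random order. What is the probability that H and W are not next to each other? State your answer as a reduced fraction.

4/5

There are 10! = 3628800 arrangements.
Arrangements with H and W adjacent: 2·9! = 725760.
So not adjacent: 3628800 − 725760 = 2903040, probability 2903040/3628800 = 4/5.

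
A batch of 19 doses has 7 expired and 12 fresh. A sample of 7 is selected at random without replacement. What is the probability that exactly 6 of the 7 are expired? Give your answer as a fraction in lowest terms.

The sample space is all 7-subsets of the 19: C(19,7) = 50388.
Selections with exactly 6 expired: choose 6 of the 7 expired and 1 of the 12 fresh, C(7,6)·C(12,1) = 7·12 = 84.
Probability = 84/50388 = 7/4199.

7/4199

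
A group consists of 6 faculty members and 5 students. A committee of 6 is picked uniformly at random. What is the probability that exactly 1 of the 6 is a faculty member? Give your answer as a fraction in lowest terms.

There are C(11,6) = 462 ways to choose 6 from 11.
Selections with exactly 1 faculty member: choose 1 of the 6 faculty members and 5 of the 5 students, C(6,1)·C(5,5) = 6·1 = 6.
Probability = 6/462 = 1/77.

1/77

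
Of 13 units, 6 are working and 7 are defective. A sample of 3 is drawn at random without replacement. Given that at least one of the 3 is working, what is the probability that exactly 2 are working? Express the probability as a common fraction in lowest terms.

Work in counts. Selections with at least one working: C(13,3) − C(7,3) = 286 − 35 = 251.
Of those, selections where exactly 2 are working: C(6,2)·C(7,1) = 15·7 = 105.
Conditional probability = 105/251.

105/251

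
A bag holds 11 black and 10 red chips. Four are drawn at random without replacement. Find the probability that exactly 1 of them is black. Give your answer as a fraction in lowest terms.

88/399

There are C(21,4) = 5985 ways to choose 4 from 21.
Selections with exactly 1 black: choose 1 of the 11 black and 3 of the 10 red, C(11,1)·C(10,3) = 11·120 = 1320.
Probability = 1320/5985 = 88/399.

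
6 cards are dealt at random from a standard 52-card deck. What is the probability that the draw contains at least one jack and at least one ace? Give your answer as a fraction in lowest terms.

There are C(52,6) = 20358520 possible draws.
By inclusion-exclusion on the complements, draws missing all jacks or all aces: C(48,6) + C(48,6) − C(44,6) = 12271512 + 12271512 − 7059052 = 17483972.
So draws with at least one of each: 20358520 − 17483972 = 2874548, probability 2874548/20358520 = 718637/5089630.

718637/5089630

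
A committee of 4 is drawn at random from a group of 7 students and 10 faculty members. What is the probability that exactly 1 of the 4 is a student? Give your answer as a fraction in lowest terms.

The sample space is all 4-subsets of the 17: C(17,4) = 2380.
Selections with exactly 1 student: choose 1 of the 7 students and 3 of the 10 faculty members, C(7,1)·C(10,3) = 7·120 = 840.
Probability = 840/2380 = 6/17.

6/17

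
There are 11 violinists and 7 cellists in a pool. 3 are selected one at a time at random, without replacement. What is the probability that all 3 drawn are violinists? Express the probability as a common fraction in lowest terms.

Multiply the conditional probabilities at each draw: 11/18 · 10/17 · 9/16 = 990/4896 = 55/272.

55/272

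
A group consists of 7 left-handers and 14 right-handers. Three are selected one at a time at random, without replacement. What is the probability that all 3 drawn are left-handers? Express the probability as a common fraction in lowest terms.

1/38

Multiply the conditional probabilities at each draw: 7/21 · 6/20 · 5/19 = 210/7980 = 1/38.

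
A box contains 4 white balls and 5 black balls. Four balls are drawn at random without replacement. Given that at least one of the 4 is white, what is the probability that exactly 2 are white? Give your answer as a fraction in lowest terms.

60/121

Work in counts. Selections with at least one white: C(9,4) − C(5,4) = 126 − 5 = 121.
Of those, selections where exactly 2 are white: C(4,2)·C(5,2) = 6·10 = 60.
Conditional probability = 60/121.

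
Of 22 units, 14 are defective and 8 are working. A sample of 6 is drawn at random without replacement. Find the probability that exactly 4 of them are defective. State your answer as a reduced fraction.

The sample space is all 6-subsets of the 22: C(22,6) = 74613.
Selections with exactly 4 defective: choose 4 of the 14 defective and 2 of the 8 working, C(14,4)·C(8,2) = 1001·28 = 28028.
Probability = 28028/74613 = 364/969.

364/969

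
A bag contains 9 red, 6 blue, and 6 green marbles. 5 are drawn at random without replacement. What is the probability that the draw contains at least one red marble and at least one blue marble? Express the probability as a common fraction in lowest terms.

1840/2261

There are C(21,5) = 20349 possible draws.
By inclusion-exclusion on the complements, draws missing all red or all blue: C(12,5) + C(15,5) − C(6,5) = 792 + 3003 − 6 = 3789.
So draws with at least one of each: 20349 − 3789 = 16560, probability 16560/20349 = 1840/2261.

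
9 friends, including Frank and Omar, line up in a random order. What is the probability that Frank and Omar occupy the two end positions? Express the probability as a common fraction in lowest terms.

There are 9! = 362880 arrangements.
Place Frank and Omar at the ends in 2 ways, arrange the remaining 7 in 7! = 5040 ways: 2·5040 = 10080.
Probability = 10080/362880 = 1/36.

1/36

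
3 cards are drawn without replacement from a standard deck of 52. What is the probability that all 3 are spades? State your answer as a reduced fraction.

11/850

There are C(52,3) = 22100 possible 3-card hands.
Hands that are all spades: C(13,3) = 286.
Probability = 286/22100 = 11/850.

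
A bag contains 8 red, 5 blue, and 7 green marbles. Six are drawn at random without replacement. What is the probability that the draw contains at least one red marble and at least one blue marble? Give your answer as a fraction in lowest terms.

There are C(20,6) = 38760 possible draws.
By inclusion-exclusion on the complements, draws missing all red or all blue: C(12,6) + C(15,6) − C(7,6) = 924 + 5005 − 7 = 5922.
So draws with at least one of each: 38760 − 5922 = 32838, probability 32838/38760 = 5473/6460.

5473/6460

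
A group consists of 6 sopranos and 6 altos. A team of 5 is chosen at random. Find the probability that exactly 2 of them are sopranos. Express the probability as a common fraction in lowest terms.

25/66

There are C(12,5) = 792 ways to choose 5 from 12.
Selections with exactly 2 sopranos: choose 2 of the 6 sopranos and 3 of the 6 altos, C(6,2)·C(6,3) = 15·20 = 300.
Probability = 300/792 = 25/66.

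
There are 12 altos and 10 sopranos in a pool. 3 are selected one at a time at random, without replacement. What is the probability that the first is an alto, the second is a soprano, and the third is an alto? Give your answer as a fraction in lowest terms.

Multiply the conditional probabilities at each draw: 12/22 · 10/21 · 11/20 = 1320/9240 = 1/7.

1/7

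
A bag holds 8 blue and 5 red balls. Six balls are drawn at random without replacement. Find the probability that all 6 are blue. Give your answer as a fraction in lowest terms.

7/429

There are C(13,6) = 1716 possible selections.
Selections with all blue: C(8,6) = 28.
Probability = 28/1716 = 7/429.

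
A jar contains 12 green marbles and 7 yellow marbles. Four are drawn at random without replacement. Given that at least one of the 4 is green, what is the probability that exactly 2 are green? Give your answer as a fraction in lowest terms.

Work in counts. Selections with at least one green: C(19,4) − C(7,4) = 3876 − 35 = 3841.
Of those, selections where exactly 2 are green: C(12,2)·C(7,2) = 66·21 = 1386.
Conditional probability = 1386/3841.

1386/3841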